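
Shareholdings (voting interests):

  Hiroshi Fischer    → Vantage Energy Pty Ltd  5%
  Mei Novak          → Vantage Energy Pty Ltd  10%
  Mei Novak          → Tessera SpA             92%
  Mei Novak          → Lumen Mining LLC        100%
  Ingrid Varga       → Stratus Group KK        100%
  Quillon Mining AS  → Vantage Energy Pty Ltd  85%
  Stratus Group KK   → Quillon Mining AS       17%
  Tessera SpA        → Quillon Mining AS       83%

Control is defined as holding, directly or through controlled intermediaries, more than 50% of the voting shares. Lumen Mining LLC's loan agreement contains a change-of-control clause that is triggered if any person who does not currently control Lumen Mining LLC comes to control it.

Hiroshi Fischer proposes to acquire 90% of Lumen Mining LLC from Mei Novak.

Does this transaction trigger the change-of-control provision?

The purchase adds only to Hiroshi's holdings (Mei's stake shrinks), so Hiroshi is the only person who could newly come to control Lumen.
Hiroshi's largest direct stake is 5% in Vantage, which does not meet the threshold, so Hiroshi controls no company.
Neither Hiroshi nor any entity Hiroshi controls holds any voting interest in Lumen.
So before the transaction, Hiroshi does not control Lumen.
After the purchase, Hiroshi holds 90% of Lumen directly, and Mei's stake falls to 10%.
Hiroshi holds 90% of Lumen, so Hiroshi controls Lumen.
Hiroshi did not control Lumen before and does after, so the clause is triggered.

Yes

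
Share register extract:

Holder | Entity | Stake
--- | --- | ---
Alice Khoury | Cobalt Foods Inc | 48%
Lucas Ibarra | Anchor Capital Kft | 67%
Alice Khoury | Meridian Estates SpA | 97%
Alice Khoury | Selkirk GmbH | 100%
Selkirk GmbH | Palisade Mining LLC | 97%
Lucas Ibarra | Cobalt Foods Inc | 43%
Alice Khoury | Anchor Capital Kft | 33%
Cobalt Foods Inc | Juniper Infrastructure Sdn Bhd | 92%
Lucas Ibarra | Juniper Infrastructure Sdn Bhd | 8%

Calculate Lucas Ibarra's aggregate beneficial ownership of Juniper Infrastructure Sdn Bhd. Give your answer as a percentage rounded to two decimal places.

Lucas reaches Juniper along 2 paths.
Direct stake: 8% = 8%.
Via Cobalt: 43% × 92% = 39.56%.
Total: 8% + 39.56% = 47.56%.

47.56%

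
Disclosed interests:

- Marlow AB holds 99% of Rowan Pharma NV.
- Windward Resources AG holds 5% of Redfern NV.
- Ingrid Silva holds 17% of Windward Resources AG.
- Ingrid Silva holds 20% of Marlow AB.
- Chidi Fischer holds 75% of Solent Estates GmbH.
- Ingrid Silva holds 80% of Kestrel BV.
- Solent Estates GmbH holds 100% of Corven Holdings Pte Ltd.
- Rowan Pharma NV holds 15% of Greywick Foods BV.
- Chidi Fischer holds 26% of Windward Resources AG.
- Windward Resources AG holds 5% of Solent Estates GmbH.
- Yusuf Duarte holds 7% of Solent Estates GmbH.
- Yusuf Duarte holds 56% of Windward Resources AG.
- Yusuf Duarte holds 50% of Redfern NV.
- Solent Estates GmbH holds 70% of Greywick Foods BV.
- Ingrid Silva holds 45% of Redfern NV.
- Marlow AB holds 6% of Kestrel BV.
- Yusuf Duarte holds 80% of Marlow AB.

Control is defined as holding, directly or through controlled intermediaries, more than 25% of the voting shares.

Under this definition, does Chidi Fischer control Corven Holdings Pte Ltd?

Chidi holds 26% of Windward, so Chidi controls Windward.
Chidi and Windward together hold 75% + 5% = 80% of Solent, so Chidi controls Solent.
Solent holds 100% of Corven, so Chidi controls Corven.

Yes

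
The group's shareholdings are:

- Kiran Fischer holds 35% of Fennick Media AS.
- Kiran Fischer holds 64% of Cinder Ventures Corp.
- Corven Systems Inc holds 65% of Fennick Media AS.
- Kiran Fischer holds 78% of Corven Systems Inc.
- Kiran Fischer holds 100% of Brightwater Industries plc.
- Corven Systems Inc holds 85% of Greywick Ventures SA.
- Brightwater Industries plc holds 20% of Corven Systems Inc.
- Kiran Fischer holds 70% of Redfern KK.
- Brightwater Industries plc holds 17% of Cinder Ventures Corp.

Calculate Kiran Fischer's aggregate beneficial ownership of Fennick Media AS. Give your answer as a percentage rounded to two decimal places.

98.70%

Kiran reaches Fennick along 3 paths.
Via Brightwater → Corven: 100% × 20% × 65% = 13%.
Via Corven: 78% × 65% = 50.7%.
Direct stake: 35% = 35%.
Total: 13% + 50.7% + 35% = 98.7%.
Rounded: 98.70%.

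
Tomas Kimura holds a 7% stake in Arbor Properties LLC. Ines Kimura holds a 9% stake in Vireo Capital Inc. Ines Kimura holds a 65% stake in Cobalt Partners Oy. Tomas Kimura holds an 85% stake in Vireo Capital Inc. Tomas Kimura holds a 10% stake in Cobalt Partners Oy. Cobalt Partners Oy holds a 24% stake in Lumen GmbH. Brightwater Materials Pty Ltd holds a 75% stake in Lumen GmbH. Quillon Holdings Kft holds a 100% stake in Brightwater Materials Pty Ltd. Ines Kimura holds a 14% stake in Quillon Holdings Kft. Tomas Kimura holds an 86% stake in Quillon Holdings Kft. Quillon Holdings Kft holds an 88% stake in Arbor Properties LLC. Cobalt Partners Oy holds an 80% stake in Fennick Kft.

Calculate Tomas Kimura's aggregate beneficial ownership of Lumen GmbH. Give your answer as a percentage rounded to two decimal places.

66.90%

Tomas reaches Lumen along 2 paths.
Via Quillon → Brightwater: 86% × 100% × 75% = 64.5%.
Via Cobalt: 10% × 24% = 2.4%.
Total: 64.5% + 2.4% = 66.9%.
Rounded: 66.90%.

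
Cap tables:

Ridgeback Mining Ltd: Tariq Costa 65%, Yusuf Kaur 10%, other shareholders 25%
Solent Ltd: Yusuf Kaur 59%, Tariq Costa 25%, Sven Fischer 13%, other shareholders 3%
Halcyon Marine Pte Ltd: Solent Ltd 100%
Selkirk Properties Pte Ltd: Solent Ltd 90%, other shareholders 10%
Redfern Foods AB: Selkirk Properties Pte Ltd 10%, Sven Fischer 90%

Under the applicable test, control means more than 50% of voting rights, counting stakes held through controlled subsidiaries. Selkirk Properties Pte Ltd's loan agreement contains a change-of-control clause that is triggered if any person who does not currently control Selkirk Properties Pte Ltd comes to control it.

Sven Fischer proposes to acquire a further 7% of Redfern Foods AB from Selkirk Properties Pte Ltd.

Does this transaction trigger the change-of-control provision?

No

The purchase adds only to Sven's holdings (Selkirk's stake shrinks), so Sven is the only person who could newly come to control Selkirk.
Sven holds 90% of Redfern, so Sven controls Redfern.
Neither Sven nor any entity Sven controls holds any voting interest in Selkirk.
So before the transaction, Sven does not control Selkirk.
After the purchase, Sven's direct stake in Redfern rises to 90% + 7% = 97%, and Selkirk's stake falls to 3%.
Sven holds 97% of Redfern, so Sven controls Redfern.
After the transaction, neither Sven nor any entity Sven controls holds a voting interest in Selkirk, so Sven still does not control it.
No new person acquires control, so the clause is not triggered.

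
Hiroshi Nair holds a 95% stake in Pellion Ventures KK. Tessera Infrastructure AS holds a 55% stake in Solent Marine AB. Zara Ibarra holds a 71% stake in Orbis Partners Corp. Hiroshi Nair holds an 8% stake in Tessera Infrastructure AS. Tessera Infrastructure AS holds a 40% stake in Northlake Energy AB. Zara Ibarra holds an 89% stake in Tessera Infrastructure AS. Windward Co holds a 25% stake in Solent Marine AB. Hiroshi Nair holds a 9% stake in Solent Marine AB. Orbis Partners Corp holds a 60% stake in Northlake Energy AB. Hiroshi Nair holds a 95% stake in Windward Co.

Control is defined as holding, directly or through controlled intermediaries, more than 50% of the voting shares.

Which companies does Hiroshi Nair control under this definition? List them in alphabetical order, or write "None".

Pellion Ventures KK, Windward Co

Hiroshi holds 95% of Windward, so Hiroshi controls Windward.
Hiroshi holds 95% of Pellion, so Hiroshi controls Pellion.
No other company's threshold is met.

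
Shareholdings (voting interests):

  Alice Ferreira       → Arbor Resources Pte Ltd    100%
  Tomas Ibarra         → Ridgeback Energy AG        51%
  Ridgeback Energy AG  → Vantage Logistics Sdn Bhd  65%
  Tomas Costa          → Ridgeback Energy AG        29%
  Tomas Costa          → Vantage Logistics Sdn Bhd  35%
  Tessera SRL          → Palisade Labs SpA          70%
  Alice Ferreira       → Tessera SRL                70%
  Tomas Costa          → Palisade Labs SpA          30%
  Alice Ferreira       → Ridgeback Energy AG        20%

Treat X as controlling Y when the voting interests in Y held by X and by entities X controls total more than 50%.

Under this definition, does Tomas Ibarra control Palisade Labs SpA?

No

Tomas Ibarra holds 51% of Ridgeback, so Tomas Ibarra controls Ridgeback.
Ridgeback holds 65% of Vantage, so Tomas Ibarra controls Vantage.
Neither Tomas Ibarra nor any entity Tomas Ibarra controls holds any voting interest in Palisade.
So Tomas Ibarra does not control Palisade.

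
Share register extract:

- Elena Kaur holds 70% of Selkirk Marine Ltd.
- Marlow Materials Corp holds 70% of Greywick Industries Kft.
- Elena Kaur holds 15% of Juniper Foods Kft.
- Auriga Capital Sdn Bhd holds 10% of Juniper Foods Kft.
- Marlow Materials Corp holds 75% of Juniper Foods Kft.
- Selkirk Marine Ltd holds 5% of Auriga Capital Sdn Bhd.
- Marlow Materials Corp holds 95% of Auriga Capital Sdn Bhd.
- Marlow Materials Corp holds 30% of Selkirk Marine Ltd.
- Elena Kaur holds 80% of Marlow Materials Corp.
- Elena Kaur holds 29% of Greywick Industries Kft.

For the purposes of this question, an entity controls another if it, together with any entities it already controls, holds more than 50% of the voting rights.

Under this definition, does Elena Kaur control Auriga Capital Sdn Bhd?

Yes

Elena holds 80% of Marlow, so Elena controls Marlow.
Elena and Marlow together hold 70% + 30% = 100% of Selkirk, so Elena controls Selkirk.
Marlow and Selkirk together hold 95% + 5% = 100% of Auriga, so Elena controls Auriga.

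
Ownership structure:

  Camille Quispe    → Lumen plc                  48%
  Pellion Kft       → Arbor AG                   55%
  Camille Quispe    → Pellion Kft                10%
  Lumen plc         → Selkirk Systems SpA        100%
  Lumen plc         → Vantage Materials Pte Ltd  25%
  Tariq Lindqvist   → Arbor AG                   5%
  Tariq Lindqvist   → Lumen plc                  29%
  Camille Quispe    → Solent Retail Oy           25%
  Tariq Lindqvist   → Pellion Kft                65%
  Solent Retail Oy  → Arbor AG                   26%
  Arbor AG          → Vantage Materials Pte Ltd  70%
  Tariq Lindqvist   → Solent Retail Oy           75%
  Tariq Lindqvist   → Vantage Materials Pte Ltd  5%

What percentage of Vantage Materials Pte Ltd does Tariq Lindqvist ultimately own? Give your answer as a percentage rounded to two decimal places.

54.43%

Tariq reaches Vantage along 5 paths.
Via Arbor: 5% × 70% = 3.5%.
Via Pellion → Arbor: 65% × 55% × 70% = 25.025%.
Via Solent → Arbor: 75% × 26% × 70% = 13.65%.
Via Lumen: 29% × 25% = 7.25%.
Direct stake: 5% = 5%.
Total: 3.5% + 25.025% + 13.65% + 7.25% + 5% = 54.425%.
Rounded: 54.43%.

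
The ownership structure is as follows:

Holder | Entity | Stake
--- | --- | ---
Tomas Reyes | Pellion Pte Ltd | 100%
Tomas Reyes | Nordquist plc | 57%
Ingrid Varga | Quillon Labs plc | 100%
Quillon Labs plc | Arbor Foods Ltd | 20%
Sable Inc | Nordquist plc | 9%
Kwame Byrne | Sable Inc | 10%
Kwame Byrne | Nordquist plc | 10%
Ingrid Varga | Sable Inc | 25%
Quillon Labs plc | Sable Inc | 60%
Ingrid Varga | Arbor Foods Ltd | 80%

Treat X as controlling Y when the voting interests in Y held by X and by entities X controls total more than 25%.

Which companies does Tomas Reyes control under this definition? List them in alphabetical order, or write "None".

Nordquist plc, Pellion Pte Ltd

Tomas holds 57% of Nordquist, so Tomas controls Nordquist.
Tomas holds 100% of Pellion, so Tomas controls Pellion.
No other company's threshold is met.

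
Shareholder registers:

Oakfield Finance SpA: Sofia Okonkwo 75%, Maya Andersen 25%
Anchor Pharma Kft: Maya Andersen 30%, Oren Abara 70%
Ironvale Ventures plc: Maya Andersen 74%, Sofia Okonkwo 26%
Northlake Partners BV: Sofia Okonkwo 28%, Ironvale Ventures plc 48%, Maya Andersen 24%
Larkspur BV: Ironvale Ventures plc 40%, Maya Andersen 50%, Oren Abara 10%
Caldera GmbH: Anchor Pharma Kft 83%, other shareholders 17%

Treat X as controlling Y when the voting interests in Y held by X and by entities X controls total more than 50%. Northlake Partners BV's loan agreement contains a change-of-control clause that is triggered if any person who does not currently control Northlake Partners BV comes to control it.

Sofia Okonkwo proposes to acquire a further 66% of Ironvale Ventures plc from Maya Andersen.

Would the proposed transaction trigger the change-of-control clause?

Yes

The purchase adds only to Sofia's holdings (Maya's stake shrinks), so Sofia is the only person who could newly come to control Northlake.
Sofia holds 75% of Oakfield, so Sofia controls Oakfield.
In Northlake, Sofia's side holds only 28%, not > 50%.
So before the transaction, Sofia does not control Northlake.
After the purchase, Sofia's direct stake in Ironvale rises to 26% + 66% = 92%, and Maya's stake falls to 8%.
Sofia holds 92% of Ironvale, so Sofia controls Ironvale.
Sofia and Ironvale together hold 28% + 48% = 76% of Northlake, so Sofia controls Northlake.
Sofia did not control Northlake before and does after, so the clause is triggered.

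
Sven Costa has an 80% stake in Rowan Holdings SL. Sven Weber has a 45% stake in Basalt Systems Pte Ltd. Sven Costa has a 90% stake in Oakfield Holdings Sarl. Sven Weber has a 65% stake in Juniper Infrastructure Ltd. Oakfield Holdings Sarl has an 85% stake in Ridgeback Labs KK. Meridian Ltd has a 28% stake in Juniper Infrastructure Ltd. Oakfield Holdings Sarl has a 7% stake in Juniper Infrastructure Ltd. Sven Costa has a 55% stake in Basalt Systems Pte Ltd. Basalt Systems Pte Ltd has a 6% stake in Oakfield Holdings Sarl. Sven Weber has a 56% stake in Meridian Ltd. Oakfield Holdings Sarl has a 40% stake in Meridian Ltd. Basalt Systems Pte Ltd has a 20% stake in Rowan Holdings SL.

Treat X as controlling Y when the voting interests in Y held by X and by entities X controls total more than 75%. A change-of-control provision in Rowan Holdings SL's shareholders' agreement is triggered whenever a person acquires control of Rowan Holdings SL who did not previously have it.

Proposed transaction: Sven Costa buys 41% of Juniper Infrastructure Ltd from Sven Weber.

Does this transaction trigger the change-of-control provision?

No

The purchase adds only to Sven Costa's holdings (Sven Weber's stake shrinks), so Sven Costa is the only person who could newly come to control Rowan.
Sven Costa holds 80% of Rowan, so Sven Costa controls Rowan.
So Sven Costa already controls Rowan before the transaction.
After the purchase, Sven Costa holds 41% of Juniper directly, and Sven Weber's stake falls to 24%.
Sven Costa controlled Rowan already, so this is not a new person acquiring control; every other person's position is unchanged or reduced.
No new person acquires control, so the clause is not triggered.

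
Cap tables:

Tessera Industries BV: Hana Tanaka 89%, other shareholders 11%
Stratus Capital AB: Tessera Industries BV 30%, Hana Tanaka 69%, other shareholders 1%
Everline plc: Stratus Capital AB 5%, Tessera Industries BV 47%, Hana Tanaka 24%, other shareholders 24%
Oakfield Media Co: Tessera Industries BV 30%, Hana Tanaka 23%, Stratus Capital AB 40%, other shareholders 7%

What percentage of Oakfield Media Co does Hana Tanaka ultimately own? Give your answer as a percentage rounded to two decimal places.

Hana reaches Oakfield along 4 paths.
Via Tessera: 89% × 30% = 26.7%.
Direct stake: 23% = 23%.
Via Tessera → Stratus: 89% × 30% × 40% = 10.68%.
Via Stratus: 69% × 40% = 27.6%.
Total: 26.7% + 23% + 10.68% + 27.6% = 87.98%.

87.98%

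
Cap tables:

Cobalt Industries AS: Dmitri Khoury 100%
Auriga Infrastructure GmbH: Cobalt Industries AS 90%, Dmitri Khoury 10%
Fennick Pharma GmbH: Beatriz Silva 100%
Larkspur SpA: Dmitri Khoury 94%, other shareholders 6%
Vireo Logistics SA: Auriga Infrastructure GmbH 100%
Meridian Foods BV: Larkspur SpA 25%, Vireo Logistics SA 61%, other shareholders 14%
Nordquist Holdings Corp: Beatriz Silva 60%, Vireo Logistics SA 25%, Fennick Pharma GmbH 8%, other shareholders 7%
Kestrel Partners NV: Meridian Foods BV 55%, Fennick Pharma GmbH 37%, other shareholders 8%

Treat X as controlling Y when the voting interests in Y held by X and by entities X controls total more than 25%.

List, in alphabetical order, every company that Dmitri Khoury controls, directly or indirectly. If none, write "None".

Dmitri holds 100% of Cobalt, so Dmitri controls Cobalt.
Cobalt and Dmitri together hold 90% + 10% = 100% of Auriga, so Dmitri controls Auriga.
Dmitri holds 94% of Larkspur, so Dmitri controls Larkspur.
Auriga holds 100% of Vireo, so Dmitri controls Vireo.
Larkspur and Vireo together hold 25% + 61% = 86% of Meridian, so Dmitri controls Meridian.
Meridian holds 55% of Kestrel, so Dmitri controls Kestrel.
No other company's threshold is met.

Auriga Infrastructure GmbH, Cobalt Industries AS, Kestrel Partners NV, Larkspur SpA, Meridian Foods BV, Vireo Logistics SA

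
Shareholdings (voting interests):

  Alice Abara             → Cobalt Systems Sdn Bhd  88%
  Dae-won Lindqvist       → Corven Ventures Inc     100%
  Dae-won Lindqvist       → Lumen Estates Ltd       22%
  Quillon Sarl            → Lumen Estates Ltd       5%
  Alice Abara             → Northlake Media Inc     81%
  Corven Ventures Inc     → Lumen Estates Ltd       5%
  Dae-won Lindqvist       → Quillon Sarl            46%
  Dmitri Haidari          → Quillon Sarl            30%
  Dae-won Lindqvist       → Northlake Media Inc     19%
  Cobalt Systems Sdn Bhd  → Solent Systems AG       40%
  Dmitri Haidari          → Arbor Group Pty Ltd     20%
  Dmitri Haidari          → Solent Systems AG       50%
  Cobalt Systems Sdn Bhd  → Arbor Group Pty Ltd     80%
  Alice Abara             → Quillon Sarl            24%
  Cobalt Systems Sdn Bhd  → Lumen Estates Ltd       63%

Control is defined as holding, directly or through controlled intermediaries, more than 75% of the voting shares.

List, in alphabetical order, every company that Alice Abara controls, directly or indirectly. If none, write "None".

Alice holds 88% of Cobalt, so Alice controls Cobalt.
Cobalt holds 80% of Arbor, so Alice controls Arbor.
Alice holds 81% of Northlake, so Alice controls Northlake.
No other company's threshold is met.

Arbor Group Pty Ltd, Cobalt Systems Sdn Bhd, Northlake Media Inc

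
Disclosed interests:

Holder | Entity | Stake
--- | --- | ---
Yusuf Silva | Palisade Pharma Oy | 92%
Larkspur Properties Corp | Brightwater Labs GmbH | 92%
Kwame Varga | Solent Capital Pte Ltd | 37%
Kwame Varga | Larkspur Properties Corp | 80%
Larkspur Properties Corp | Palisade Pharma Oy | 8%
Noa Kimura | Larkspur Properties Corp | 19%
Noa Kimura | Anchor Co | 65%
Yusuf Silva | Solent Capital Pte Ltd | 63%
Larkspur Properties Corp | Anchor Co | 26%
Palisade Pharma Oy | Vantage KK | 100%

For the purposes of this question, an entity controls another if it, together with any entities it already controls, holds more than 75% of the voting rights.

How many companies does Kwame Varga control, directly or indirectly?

2

Kwame holds 80% of Larkspur, so Kwame controls Larkspur.
Larkspur holds 92% of Brightwater, so Kwame controls Brightwater.
No other company's threshold is met.
Kwame controls 2 companies.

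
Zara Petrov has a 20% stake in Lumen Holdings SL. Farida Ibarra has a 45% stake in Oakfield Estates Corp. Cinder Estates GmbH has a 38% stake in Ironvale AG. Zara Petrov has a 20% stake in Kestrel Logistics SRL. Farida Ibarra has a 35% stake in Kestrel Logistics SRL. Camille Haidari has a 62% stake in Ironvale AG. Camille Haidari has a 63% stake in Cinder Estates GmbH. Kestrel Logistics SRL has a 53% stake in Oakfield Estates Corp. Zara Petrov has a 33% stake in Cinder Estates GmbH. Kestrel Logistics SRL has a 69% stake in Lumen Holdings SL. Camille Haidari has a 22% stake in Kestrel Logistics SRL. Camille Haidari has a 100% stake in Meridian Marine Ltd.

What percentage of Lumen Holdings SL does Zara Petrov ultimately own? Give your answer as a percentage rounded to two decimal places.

33.80%

Zara reaches Lumen along 2 paths.
Direct stake: 20% = 20%.
Via Kestrel: 20% × 69% = 13.8%.
Total: 20% + 13.8% = 33.8%.
Rounded: 33.80%.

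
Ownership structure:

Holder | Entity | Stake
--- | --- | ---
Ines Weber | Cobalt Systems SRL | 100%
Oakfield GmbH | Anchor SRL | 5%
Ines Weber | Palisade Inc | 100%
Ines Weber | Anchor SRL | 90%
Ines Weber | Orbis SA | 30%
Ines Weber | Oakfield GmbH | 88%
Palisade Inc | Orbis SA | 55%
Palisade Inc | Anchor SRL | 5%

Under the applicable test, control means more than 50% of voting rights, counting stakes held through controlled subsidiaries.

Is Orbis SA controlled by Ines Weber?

Yes

Ines holds 100% of Palisade, so Ines controls Palisade.
Palisade and Ines together hold 55% + 30% = 85% of Orbis, so Ines controls Orbis.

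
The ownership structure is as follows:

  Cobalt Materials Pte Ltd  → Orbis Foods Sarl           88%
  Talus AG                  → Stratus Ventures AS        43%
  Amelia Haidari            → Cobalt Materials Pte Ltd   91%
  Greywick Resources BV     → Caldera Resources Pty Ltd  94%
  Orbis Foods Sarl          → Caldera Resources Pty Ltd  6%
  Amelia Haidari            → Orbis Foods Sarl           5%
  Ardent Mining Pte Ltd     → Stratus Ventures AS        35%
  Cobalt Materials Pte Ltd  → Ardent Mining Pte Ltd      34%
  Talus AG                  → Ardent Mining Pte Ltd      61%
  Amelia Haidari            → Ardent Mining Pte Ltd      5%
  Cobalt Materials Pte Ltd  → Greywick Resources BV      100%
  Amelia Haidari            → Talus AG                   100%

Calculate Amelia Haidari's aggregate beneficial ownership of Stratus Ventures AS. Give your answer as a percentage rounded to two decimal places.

Amelia reaches Stratus along 4 paths.
Via Cobalt → Ardent: 91% × 34% × 35% = 10.829%.
Via Talus → Ardent: 100% × 61% × 35% = 21.35%.
Via Ardent: 5% × 35% = 1.75%.
Via Talus: 100% × 43% = 43%.
Total: 10.829% + 21.35% + 1.75% + 43% = 76.929%.
Rounded: 76.93%.

76.93%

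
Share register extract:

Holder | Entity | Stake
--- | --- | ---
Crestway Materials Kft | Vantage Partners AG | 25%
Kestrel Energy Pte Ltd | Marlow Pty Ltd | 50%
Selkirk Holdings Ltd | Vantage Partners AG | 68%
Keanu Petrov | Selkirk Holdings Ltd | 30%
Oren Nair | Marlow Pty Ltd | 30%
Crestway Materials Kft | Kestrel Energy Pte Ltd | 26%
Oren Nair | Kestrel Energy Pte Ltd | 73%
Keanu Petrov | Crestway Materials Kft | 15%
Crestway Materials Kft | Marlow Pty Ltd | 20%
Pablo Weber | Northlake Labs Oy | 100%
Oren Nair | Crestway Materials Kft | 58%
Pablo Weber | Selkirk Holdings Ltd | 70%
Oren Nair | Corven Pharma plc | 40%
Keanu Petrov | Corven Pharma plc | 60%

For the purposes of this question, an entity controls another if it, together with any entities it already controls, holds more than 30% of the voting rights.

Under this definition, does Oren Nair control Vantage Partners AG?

No

Oren holds 58% of Crestway, so Oren controls Crestway.
Crestway and Oren together hold 26% + 73% = 99% of Kestrel, so Oren controls Kestrel.
Oren holds 40% of Corven, so Oren controls Corven.
Oren and Kestrel and Crestway together hold 30% + 50% + 20% = 100% of Marlow, so Oren controls Marlow.
In Vantage, Oren's side holds only 25%, not > 30%.
So Oren does not control Vantage.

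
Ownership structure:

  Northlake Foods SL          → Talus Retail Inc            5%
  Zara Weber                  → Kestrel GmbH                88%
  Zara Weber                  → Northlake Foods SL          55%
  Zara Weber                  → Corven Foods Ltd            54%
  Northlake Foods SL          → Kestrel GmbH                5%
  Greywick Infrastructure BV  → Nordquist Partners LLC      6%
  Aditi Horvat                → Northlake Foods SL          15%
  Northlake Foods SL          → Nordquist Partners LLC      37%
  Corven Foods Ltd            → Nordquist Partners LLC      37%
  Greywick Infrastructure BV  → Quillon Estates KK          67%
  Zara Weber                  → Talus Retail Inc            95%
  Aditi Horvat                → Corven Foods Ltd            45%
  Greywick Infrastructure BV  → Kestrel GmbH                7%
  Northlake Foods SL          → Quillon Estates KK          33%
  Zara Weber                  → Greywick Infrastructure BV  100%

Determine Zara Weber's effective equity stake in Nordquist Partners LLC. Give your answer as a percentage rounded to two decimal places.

Zara reaches Nordquist along 3 paths.
Via Corven: 54% × 37% = 19.98%.
Via Greywick: 100% × 6% = 6%.
Via Northlake: 55% × 37% = 20.35%.
Total: 19.98% + 6% + 20.35% = 46.33%.

46.33%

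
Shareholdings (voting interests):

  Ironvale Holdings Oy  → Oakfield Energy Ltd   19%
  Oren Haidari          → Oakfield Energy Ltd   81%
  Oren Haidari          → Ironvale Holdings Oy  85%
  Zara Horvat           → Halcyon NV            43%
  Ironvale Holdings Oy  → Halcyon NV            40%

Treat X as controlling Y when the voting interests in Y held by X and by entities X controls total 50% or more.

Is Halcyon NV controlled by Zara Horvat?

Zara's largest direct stake is 43% in Halcyon, which does not meet the threshold, so Zara controls no company.
In Halcyon, Zara's side holds only 43%, not ≥ 50%.
So Zara does not control Halcyon.

No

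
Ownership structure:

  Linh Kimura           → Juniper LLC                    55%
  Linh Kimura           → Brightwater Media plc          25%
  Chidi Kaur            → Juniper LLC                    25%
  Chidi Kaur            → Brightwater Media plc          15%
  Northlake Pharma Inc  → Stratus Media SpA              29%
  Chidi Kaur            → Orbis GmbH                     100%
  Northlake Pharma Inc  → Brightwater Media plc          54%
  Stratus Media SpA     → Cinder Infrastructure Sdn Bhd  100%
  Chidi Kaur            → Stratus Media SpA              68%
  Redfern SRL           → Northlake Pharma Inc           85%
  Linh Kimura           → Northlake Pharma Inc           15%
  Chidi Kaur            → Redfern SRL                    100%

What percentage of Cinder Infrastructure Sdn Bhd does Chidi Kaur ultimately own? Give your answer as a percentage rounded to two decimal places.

92.65%

Chidi reaches Cinder along 2 paths.
Via Stratus: 68% × 100% = 68%.
Via Redfern → Northlake → Stratus: 100% × 85% × 29% × 100% = 24.65%.
Total: 68% + 24.65% = 92.65%.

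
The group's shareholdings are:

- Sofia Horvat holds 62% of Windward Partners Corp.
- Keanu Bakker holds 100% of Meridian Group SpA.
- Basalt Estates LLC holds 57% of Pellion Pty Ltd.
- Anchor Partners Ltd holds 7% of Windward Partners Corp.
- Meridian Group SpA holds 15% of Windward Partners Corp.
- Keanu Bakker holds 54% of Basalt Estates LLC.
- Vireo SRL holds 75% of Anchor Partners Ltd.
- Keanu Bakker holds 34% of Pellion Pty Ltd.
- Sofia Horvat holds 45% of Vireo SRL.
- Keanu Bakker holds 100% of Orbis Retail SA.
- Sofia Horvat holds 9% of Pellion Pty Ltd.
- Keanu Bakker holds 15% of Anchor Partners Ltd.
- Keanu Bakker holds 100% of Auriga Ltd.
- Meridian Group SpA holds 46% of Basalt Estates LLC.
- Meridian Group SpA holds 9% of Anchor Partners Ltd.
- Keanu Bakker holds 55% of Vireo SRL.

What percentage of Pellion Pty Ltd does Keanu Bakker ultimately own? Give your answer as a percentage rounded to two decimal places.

Keanu reaches Pellion along 3 paths.
Via Basalt: 54% × 57% = 30.78%.
Via Meridian → Basalt: 100% × 46% × 57% = 26.22%.
Direct stake: 34% = 34%.
Total: 30.78% + 26.22% + 34% = 91%.
Rounded: 91.00%.

91.00%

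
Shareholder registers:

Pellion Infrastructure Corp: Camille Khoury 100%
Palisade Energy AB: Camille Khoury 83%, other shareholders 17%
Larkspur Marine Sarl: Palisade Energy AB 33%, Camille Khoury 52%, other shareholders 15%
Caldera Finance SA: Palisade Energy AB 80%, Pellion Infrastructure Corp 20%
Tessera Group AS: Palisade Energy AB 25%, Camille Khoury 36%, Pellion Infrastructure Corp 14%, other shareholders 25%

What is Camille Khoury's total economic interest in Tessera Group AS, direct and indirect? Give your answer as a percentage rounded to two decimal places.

70.75%

Camille reaches Tessera along 3 paths.
Via Palisade: 83% × 25% = 20.75%.
Direct stake: 36% = 36%.
Via Pellion: 100% × 14% = 14%.
Total: 20.75% + 36% + 14% = 70.75%.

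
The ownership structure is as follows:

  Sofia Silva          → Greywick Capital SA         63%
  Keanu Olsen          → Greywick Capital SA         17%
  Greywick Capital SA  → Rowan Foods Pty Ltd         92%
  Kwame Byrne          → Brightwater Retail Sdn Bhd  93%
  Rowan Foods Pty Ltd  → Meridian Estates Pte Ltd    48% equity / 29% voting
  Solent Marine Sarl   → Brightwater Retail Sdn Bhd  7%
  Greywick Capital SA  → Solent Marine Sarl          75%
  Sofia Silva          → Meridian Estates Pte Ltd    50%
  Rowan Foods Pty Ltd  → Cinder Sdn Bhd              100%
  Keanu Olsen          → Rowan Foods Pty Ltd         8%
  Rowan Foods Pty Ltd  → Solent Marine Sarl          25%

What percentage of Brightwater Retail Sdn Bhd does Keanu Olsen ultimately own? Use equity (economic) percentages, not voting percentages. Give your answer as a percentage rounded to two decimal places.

1.31%

Keanu reaches Brightwater along 3 paths.
Via Greywick → Solent: 17% × 75% × 7% = 0.8925%.
Via Rowan → Solent: 8% × 25% × 7% = 0.14%.
Via Greywick → Rowan → Solent: 17% × 92% × 25% × 7% = 0.2737%.
Total: 0.8925% + 0.14% + 0.2737% = 1.3062%.
Rounded: 1.31%.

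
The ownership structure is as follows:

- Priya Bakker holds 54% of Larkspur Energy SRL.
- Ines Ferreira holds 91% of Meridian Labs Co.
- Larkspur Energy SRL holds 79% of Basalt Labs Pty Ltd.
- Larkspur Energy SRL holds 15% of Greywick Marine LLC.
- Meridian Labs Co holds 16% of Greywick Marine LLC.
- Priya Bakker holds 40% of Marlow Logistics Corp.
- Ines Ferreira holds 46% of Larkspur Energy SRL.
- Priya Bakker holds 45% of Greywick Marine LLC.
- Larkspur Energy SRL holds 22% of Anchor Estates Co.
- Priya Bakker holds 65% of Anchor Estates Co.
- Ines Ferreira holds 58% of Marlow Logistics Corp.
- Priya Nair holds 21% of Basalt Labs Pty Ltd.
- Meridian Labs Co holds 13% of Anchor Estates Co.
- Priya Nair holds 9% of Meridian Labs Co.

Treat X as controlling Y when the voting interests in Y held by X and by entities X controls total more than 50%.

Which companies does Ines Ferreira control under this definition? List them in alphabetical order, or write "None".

Ines holds 91% of Meridian, so Ines controls Meridian.
Ines holds 58% of Marlow, so Ines controls Marlow.
No other company's threshold is met.

Marlow Logistics Corp, Meridian Labs Co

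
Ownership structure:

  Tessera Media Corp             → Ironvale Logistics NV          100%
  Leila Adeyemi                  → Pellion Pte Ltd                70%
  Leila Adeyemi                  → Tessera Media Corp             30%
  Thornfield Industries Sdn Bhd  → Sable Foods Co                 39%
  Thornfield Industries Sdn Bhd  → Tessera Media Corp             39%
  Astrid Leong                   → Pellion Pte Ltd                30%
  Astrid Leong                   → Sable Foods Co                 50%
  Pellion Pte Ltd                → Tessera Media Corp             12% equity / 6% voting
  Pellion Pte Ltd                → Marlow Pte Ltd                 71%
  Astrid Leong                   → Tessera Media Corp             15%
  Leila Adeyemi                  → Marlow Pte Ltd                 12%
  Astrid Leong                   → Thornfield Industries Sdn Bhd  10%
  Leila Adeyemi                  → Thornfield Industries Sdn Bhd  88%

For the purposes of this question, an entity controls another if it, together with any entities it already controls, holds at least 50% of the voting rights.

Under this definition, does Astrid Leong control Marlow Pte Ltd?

Astrid holds 50% of Sable, so Astrid controls Sable.
Neither Astrid nor any entity Astrid controls holds any voting interest in Marlow.
So Astrid does not control Marlow.

No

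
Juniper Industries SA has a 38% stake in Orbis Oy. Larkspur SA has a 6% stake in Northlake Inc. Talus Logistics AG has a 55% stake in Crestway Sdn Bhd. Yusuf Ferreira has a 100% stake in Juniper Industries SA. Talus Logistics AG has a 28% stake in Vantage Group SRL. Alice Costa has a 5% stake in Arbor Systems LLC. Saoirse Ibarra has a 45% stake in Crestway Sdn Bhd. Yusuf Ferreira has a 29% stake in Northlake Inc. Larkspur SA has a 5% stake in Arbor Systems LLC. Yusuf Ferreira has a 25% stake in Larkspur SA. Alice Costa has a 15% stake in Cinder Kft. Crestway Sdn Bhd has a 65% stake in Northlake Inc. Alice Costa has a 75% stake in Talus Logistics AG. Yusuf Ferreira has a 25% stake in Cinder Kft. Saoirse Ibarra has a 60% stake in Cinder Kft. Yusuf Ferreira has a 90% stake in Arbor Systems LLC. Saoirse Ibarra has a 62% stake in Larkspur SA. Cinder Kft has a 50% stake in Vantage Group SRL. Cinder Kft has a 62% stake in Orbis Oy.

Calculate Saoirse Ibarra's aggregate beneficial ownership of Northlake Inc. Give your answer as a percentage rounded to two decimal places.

32.97%

Saoirse reaches Northlake along 2 paths.
Via Crestway: 45% × 65% = 29.25%.
Via Larkspur: 62% × 6% = 3.72%.
Total: 29.25% + 3.72% = 32.97%.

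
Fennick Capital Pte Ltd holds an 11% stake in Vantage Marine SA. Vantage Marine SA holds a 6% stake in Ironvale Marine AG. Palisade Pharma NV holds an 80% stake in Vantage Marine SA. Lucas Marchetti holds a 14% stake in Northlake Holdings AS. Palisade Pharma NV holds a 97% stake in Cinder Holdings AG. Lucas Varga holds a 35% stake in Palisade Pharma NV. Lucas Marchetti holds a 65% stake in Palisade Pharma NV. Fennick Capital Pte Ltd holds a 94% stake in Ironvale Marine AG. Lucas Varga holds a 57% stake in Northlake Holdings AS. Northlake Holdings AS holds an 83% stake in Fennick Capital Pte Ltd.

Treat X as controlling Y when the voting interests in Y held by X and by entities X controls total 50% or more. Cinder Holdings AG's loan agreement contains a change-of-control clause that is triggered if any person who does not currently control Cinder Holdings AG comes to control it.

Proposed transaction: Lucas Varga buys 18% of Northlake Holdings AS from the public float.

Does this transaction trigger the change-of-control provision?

The purchase changes only Lucas Varga's holdings, so Lucas Varga is the only person who could newly come to control Cinder.
Lucas Varga holds 57% of Northlake, so Lucas Varga controls Northlake.
Northlake holds 83% of Fennick, so Lucas Varga controls Fennick.
Fennick holds 94% of Ironvale, so Lucas Varga controls Ironvale.
Neither Lucas Varga nor any entity Lucas Varga controls holds any voting interest in Cinder.
So before the transaction, Lucas Varga does not control Cinder.
After the purchase, Lucas Varga's direct stake in Northlake rises to 57% + 18% = 75%.
Lucas Varga holds 75% of Northlake, so Lucas Varga controls Northlake.
After the transaction, neither Lucas Varga nor any entity Lucas Varga controls holds a voting interest in Cinder, so Lucas Varga still does not control it.
No new person acquires control, so the clause is not triggered.

No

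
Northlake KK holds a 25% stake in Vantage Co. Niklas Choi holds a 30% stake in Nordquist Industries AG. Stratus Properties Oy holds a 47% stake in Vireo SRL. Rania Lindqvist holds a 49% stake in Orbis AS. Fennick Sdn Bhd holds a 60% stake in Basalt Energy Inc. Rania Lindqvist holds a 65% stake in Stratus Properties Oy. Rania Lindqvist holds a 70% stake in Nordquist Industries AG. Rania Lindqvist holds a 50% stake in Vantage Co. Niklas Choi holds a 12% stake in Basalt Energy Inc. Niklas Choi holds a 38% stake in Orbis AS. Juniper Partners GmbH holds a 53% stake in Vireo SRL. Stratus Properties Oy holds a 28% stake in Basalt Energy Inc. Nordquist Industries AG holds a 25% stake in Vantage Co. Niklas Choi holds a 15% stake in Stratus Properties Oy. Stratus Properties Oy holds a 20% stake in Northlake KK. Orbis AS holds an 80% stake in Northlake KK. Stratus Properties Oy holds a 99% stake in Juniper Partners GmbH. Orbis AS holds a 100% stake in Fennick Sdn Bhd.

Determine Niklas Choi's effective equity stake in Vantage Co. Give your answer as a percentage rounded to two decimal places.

15.85%

Niklas reaches Vantage along 3 paths.
Via Nordquist: 30% × 25% = 7.5%.
Via Orbis → Northlake: 38% × 80% × 25% = 7.6%.
Via Stratus → Northlake: 15% × 20% × 25% = 0.75%.
Total: 7.5% + 7.6% + 0.75% = 15.85%.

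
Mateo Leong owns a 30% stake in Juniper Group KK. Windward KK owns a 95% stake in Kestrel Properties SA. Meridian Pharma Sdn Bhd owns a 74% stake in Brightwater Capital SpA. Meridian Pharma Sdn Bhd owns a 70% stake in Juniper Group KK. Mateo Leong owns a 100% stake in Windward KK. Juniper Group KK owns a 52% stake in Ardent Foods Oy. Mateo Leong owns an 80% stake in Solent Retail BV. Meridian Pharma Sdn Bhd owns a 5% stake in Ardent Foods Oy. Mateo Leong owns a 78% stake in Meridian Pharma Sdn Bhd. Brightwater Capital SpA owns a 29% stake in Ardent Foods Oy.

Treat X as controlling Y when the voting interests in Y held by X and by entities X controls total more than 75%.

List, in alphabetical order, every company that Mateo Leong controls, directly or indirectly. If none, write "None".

Juniper Group KK, Kestrel Properties SA, Meridian Pharma Sdn Bhd, Solent Retail BV, Windward KK

Mateo holds 78% of Meridian, so Mateo controls Meridian.
Mateo holds 100% of Windward, so Mateo controls Windward.
Meridian and Mateo together hold 70% + 30% = 100% of Juniper, so Mateo controls Juniper.
Mateo holds 80% of Solent, so Mateo controls Solent.
Windward holds 95% of Kestrel, so Mateo controls Kestrel.
No other company's threshold is met.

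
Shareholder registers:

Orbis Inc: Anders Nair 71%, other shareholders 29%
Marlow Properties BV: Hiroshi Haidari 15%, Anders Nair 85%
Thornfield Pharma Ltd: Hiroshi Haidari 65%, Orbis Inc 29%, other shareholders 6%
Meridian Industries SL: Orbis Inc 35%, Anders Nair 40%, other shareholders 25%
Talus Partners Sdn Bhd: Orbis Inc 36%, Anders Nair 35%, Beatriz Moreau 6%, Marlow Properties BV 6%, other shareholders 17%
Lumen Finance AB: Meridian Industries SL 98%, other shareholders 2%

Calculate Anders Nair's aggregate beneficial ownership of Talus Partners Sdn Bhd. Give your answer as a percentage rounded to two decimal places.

Anders reaches Talus along 3 paths.
Via Orbis: 71% × 36% = 25.56%.
Direct stake: 35% = 35%.
Via Marlow: 85% × 6% = 5.1%.
Total: 25.56% + 35% + 5.1% = 65.66%.

65.66%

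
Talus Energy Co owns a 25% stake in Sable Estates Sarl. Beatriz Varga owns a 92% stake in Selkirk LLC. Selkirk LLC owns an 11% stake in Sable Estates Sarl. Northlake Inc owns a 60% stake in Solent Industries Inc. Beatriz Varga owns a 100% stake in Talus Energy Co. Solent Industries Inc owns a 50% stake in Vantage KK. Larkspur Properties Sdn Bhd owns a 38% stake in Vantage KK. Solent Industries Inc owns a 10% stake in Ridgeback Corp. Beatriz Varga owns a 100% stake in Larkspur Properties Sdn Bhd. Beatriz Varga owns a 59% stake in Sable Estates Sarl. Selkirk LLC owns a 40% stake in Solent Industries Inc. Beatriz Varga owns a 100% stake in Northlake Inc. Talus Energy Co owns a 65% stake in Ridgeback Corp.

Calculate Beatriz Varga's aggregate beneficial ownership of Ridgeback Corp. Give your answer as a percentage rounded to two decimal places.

Beatriz reaches Ridgeback along 3 paths.
Via Talus: 100% × 65% = 65%.
Via Northlake → Solent: 100% × 60% × 10% = 6%.
Via Selkirk → Solent: 92% × 40% × 10% = 3.68%.
Total: 65% + 6% + 3.68% = 74.68%.

74.68%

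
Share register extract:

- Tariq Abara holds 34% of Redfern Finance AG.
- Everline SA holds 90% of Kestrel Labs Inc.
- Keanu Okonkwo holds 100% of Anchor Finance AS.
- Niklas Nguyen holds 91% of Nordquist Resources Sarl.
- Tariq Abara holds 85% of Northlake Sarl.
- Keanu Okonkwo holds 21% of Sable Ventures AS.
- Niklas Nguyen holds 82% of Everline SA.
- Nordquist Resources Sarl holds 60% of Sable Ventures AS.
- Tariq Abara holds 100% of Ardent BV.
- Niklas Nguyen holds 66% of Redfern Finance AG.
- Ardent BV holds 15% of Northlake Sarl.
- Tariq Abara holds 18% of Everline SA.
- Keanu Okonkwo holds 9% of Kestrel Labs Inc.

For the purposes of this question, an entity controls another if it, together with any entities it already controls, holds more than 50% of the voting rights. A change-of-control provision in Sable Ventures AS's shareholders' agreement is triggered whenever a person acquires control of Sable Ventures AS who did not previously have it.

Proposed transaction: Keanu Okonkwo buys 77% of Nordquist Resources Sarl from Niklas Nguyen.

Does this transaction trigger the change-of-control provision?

The purchase adds only to Keanu's holdings (Niklas's stake shrinks), so Keanu is the only person who could newly come to control Sable.
Keanu holds 100% of Anchor, so Keanu controls Anchor.
In Sable, Keanu's side holds only 21%, not > 50%.
So before the transaction, Keanu does not control Sable.
After the purchase, Keanu holds 77% of Nordquist directly, and Niklas's stake falls to 14%.
Keanu holds 77% of Nordquist, so Keanu controls Nordquist.
Keanu and Nordquist together hold 21% + 60% = 81% of Sable, so Keanu controls Sable.
Keanu did not control Sable before and does after, so the clause is triggered.

Yes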